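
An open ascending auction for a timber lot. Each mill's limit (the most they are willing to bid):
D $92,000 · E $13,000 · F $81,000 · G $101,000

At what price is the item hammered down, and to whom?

Rule: the price rises until one bidder remains; the winner pays the price at which the last rival dropped out.
Sorting limits: 101,000 (G) > 92,000 (D) > 81,000 (F) > 13,000 (E)
Bidding ends when D exits at $92,000; G takes it.

G wins at $92,000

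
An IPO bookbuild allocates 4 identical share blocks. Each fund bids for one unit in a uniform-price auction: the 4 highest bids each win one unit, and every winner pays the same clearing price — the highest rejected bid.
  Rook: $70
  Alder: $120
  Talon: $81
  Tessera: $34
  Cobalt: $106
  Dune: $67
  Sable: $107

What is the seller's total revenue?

Total revenue: $280

Sorting: 120 (Alder), 107 (Sable), 106 (Cobalt), 81 (Talon), 70 (Rook), 67 (Dune), …
The 4 highest are Alder, Sable, Cobalt, Talon.
Highest unsuccessful bid: $70 → clearing price.
Total revenue = 4 × $70 = $280.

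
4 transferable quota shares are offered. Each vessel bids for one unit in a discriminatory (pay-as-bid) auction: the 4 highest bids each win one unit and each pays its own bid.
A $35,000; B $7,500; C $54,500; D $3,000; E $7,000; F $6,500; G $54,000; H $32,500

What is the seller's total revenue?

Ordering the bids: 54,500 (C), 54,000 (G), 35,000 (A), 32,500 (H), 7,500 (B), 7,000 (E), …
Top 4: C, G, A, H.
Total revenue = 54,500 + 54,000 + 35,000 + 32,500 = $176,000.

Total revenue: $176,000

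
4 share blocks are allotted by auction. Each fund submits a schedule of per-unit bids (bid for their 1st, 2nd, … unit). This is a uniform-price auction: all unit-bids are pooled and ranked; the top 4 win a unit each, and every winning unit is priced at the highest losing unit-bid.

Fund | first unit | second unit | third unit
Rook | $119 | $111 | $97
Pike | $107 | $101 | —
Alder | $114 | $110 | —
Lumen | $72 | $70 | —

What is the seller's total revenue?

Total revenue: $428

All unit-bids, highest first — top 4: 119 (Rook-1), 114 (Alder-1), 111 (Rook-2), 110 (Alder-2)
First bid not allocated: $107.
Allocation: Alder 2, Rook 2. Every unit priced at $107.
Revenue = 4 × 107 = $428.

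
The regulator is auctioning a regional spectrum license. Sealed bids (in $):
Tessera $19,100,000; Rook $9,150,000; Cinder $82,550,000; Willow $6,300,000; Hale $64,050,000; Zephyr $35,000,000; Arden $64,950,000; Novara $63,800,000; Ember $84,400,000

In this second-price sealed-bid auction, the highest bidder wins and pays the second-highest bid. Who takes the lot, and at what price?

Second-price sealed-bid auction: the highest bidder wins and pays the second-highest bid.
Bids in order: 84,400,000 (Ember) > 82,550,000 (Cinder) > 64,950,000 (Arden) > 64,050,000 (Hale) > 63,800,000 (Novara) > 35,000,000 (Zephyr) > …
Ember is highest; pays the second-highest bid, $82,550,000.

Ember pays $82,550,000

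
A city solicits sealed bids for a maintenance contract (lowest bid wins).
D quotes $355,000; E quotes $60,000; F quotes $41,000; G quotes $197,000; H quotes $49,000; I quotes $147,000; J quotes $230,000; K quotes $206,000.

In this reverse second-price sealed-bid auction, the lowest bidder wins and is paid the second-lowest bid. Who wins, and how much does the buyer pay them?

Bids in order: 41,000 (F) < 49,000 (H) < 60,000 (E) < 147,000 (I) < 197,000 (G) < 206,000 (K) < …
Second-price: F is paid H's bid of $49,000.

F is paid $49,000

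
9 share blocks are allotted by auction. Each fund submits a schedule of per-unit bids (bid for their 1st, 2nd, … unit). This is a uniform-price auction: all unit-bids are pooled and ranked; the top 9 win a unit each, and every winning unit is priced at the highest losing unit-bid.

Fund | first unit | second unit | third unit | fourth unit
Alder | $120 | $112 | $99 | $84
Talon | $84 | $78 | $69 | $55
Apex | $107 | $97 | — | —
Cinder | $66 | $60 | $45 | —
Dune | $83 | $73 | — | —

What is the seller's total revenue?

Pooled unit-bids ranked (top 9): 120 (Alder-1), 112 (Alder-2), 107 (Apex-1), 99 (Alder-3), 97 (Apex-2), 84 (Alder-4), 84 (Talon-1), 83 (Dune-1), 78 (Talon-2)
Highest rejected unit-bid = $73.
Allocation: Alder 4, Apex 2, Dune 1, Talon 2. Every unit priced at $73.
Revenue = 9 × 73 = $657.

Total revenue: $657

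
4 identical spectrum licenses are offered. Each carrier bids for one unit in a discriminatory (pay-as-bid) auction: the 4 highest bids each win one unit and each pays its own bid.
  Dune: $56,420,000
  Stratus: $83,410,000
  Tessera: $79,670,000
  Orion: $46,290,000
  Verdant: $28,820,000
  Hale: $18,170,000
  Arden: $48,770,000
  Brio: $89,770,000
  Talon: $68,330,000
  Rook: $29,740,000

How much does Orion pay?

Ordering the bids: 89,770,000 (Brio), 83,410,000 (Stratus), 79,670,000 (Tessera), 68,330,000 (Talon), 56,420,000 (Dune), 48,770,000 (Arden), …
Top 4: Brio, Stratus, Tessera, Talon.
Orion does not win → $0.

Orion pays $0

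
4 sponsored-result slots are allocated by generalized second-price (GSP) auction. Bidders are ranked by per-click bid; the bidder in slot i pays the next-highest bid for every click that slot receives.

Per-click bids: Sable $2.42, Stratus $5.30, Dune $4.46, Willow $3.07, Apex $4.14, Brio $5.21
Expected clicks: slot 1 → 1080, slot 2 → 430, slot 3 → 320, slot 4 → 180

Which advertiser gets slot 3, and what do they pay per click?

Dune; $4.14 per click

Sorting advertisers: $5.30 (Stratus) > $5.21 (Brio) > $4.46 (Dune) > $4.14 (Apex) > $3.07 (Willow) > …
Slot 3 goes to the third-ranked bidder, Dune, who pays the next bid down: $4.14/click.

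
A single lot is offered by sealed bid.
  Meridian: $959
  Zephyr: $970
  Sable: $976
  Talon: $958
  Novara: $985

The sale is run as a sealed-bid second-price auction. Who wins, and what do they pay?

Novara pays $976

Bids in order: 985 (Novara) > 976 (Sable) > 970 (Zephyr) > 959 (Meridian) > 958 (Talon)
Novara is highest; pays the second-highest bid, $976.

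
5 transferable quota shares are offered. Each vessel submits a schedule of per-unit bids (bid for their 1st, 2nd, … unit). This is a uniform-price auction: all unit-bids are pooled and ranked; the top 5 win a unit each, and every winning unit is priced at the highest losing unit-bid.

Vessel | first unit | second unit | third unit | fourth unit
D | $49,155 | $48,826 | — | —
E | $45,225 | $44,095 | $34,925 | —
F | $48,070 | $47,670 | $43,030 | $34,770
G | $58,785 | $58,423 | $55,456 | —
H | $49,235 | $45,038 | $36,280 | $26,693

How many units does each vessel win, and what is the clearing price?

Merging the schedules and taking the best 5: 58,785 (G-1), 58,423 (G-2), 55,456 (G-3), 49,235 (H-1), 49,155 (D-1)
Highest rejected unit-bid = $48,826.
Allocation: D 1, G 3, H 1.

D 1, G 3, H 1; clearing price $48,826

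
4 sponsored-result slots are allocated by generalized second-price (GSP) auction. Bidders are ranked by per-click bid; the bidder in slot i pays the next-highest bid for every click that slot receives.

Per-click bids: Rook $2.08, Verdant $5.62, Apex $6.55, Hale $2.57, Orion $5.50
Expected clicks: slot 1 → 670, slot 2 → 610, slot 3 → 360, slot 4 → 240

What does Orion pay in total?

Per-click bids in order: $6.55 (Apex) > $5.62 (Verdant) > $5.50 (Orion) > $2.57 (Hale) > $2.08 (Rook)
Orion holds slot 3 → pays next bid $2.57 × 360 clicks = $925.20.

Orion pays $925.20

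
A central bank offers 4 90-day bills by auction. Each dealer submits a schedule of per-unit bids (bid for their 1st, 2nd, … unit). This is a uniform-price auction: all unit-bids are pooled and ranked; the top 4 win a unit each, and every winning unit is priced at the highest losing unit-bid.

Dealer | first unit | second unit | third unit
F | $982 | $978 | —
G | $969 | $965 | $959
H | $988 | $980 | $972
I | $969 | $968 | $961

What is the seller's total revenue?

Total revenue: $3,888

Pooled unit-bids ranked (top 4): 988 (H-1), 982 (F-1), 980 (H-2), 978 (F-2)
The (k+1)-th unit-bid is $972.
Allocation: F 2, H 2. Every unit priced at $972.
Revenue = 4 × 972 = $3,888.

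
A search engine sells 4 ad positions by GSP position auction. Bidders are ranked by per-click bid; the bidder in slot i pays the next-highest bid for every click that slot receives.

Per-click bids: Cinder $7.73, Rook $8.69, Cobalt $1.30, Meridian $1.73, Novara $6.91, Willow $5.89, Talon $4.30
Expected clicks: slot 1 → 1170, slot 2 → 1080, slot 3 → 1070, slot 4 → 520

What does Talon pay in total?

Talon pays $0.00

Ranked by bid: $8.69 (Rook) > $7.73 (Cinder) > $6.91 (Novara) > $5.89 (Willow) > $4.30 (Talon) > …
Talon ranks below slot 4 → no slot, pays nothing.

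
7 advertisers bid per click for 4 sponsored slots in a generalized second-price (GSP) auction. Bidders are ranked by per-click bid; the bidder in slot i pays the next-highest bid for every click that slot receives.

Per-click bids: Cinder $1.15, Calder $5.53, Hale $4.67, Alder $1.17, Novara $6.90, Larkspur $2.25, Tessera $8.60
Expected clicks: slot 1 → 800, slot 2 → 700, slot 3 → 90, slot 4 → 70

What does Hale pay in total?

Per-click bids in order: $8.60 (Tessera) > $6.90 (Novara) > $5.53 (Calder) > $4.67 (Hale) > $2.25 (Larkspur) > …
Hale holds slot 4 → pays next bid $2.25 × 70 clicks = $157.50.

Hale pays $157.50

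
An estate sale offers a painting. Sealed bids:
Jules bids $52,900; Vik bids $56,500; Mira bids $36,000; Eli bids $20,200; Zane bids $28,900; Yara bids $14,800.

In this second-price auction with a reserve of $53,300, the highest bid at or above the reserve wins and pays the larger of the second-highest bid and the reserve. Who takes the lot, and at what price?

Rule: the highest bid at or above the reserve wins and pays the larger of the second-highest bid and the reserve.
Sorting bids: 56,500 (Vik) > 52,900 (Jules) > 36,000 (Mira) > 28,900 (Zane) > 20,200 (Eli) > 14,800 (Yara)
Vik has the top bid at or above the reserve ($56,500).
max(second-highest $52,900, reserve $53,300) = $53,300.

Vik pays $53,300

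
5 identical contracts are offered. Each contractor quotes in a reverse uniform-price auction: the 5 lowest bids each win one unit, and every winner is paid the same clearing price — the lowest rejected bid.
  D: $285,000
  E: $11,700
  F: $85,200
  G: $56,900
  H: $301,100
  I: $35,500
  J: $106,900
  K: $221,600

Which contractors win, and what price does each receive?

Sorting: 11,700 (E), 35,500 (I), 56,900 (G), 85,200 (F), 106,900 (J), 221,600 (K), 285,000 (D), …
The 5 lowest are E, I, G, F, J.
Clearing price = lowest rejected bid = $221,600.

E, I, G, F, J; each is paid $221,600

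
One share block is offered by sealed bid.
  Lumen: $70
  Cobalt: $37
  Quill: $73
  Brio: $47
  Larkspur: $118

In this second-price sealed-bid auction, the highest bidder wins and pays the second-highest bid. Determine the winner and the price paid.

Second-price sealed-bid auction: the highest bidder wins and pays the second-highest bid.
Bids in order: 118 (Larkspur) > 73 (Quill) > 70 (Lumen) > 47 (Brio) > 37 (Cobalt)
Second-price: Larkspur pays Quill's bid of $73.

Larkspur pays $73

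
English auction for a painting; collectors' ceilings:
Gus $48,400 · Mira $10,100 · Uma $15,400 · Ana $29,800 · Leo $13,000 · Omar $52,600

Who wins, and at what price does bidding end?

Omar wins at $48,400

Open ascending-bid auction: the price rises until one bidder remains; the winner pays the price at which the last rival dropped out.
Limits ranked: 52,600 (Omar) > 48,400 (Gus) > 29,800 (Ana) > 15,400 (Uma) > 13,000 (Leo) > 10,100 (Mira)
Bidding ends when Gus exits at $48,400; Omar takes it.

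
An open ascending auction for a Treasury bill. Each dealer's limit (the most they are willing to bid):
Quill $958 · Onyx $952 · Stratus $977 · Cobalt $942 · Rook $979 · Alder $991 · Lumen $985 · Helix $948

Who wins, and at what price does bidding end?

Rule: the price rises until one bidder remains; the winner pays the price at which the last rival dropped out.
Sorting limits: 991 (Alder) > 985 (Lumen) > 979 (Rook) > 977 (Stratus) > 958 (Quill) > 952 (Onyx) > …
Bidding ends when Lumen exits at $985; Alder takes it.

Alder wins at $985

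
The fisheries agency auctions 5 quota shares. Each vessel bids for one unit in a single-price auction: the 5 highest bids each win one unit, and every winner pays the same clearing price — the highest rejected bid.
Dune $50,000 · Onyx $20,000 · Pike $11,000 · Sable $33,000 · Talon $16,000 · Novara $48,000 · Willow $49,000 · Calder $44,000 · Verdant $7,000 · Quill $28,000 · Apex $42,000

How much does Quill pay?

Quill pays $0

Ordering the bids: 50,000 (Dune), 49,000 (Willow), 48,000 (Novara), 44,000 (Calder), 42,000 (Apex), 33,000 (Sable), 28,000 (Quill), …
Top 5: Dune, Willow, Novara, Calder, Apex.
Highest unsuccessful bid: $33,000 → clearing price.
Quill does not win → pays $0.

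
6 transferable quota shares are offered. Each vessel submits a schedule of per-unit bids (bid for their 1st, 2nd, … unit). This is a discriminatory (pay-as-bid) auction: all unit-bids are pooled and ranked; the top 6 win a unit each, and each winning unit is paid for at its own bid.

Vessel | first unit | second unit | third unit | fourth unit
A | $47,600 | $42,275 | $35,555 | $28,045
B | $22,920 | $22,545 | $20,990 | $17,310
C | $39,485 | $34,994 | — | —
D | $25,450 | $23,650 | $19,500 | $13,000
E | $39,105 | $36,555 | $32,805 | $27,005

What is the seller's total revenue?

All unit-bids, highest first — top 6: 47,600 (A-1), 42,275 (A-2), 39,485 (C-1), 39,105 (E-1), 36,555 (E-2), 35,555 (A-3)
Next rejected bid: $34,994 (not a price — pay-as-bid).
Each winning unit pays its own bid.
Revenue = 47,600 + 42,275 + 39,485 + 39,105 + 36,555 + 35,555 = $240,575.

Total revenue: $240,575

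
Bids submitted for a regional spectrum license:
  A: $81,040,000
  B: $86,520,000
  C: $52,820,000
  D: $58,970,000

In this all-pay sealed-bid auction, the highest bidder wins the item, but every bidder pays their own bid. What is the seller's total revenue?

Sorting bids: 86,520,000 (B) > 81,040,000 (A) > 58,970,000 (D) > 52,820,000 (C)
B wins with the top bid; all bids are sunk regardless.
Every bidder forfeits their bid regardless of winning.
Revenue = 81,040,000 + 86,520,000 + 52,820,000 + 58,970,000 = $279,350,000.

Total revenue: $279,350,000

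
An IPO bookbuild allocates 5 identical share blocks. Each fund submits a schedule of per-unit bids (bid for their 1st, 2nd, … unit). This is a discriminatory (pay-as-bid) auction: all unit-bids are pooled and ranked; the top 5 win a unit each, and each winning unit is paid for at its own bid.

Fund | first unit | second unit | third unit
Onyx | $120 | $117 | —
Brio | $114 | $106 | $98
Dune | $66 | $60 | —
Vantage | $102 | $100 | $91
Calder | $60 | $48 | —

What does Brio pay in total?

All unit-bids, highest first — top 5: 120 (Onyx-1), 117 (Onyx-2), 114 (Brio-1), 106 (Brio-2), 102 (Vantage-1)
Next rejected bid: $100 (not a price — pay-as-bid).
Brio's winning unit-bids: 114 + 106 = $220.

Brio pays $220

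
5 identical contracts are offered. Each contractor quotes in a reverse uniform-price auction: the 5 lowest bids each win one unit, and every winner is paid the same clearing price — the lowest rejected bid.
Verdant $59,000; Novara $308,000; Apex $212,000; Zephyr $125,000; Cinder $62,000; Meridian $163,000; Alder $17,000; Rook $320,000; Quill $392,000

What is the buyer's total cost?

Sorting: 17,000 (Alder), 59,000 (Verdant), 62,000 (Cinder), 125,000 (Zephyr), 163,000 (Meridian), 212,000 (Apex), 308,000 (Novara), …
The 5 lowest are Alder, Verdant, Cinder, Zephyr, Meridian.
First losing bid is Apex's $212,000, which sets the uniform price.
Total cost = 5 × $212,000 = $1,060,000.

Total cost: $1,060,000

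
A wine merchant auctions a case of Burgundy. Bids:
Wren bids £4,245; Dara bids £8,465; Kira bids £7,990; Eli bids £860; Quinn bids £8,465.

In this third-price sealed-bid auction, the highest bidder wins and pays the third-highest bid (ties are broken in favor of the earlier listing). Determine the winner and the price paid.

Rule: the highest bidder wins and pays the third-highest bid.
Bids in order: 8,465 (Dara) > 8,465 (Quinn) > 7,990 (Kira) > 4,245 (Wren) > 860 (Eli)
Dara and Quinn tie at £8,465; tie-break gives it to Dara.
Dara wins; payment is bid #3 in the ranking = £7,990.

Dara pays £7,990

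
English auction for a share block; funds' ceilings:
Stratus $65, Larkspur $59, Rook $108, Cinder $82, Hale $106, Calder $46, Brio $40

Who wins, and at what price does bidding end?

Open ascending-bid auction: the price rises until one bidder remains; the winner pays the price at which the last rival dropped out.
Sorting limits: 108 (Rook) > 106 (Hale) > 82 (Cinder) > 65 (Stratus) > 59 (Larkspur) > 46 (Calder) > …
Once the price passes $106, only Rook is left; the hammer falls at Hale's limit of $106.

Rook wins at $106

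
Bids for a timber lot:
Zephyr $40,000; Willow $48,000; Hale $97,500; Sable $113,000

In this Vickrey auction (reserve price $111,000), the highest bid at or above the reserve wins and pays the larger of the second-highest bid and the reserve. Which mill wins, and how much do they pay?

Sable pays $111,000

Vickrey auction (reserve price $111,000): the highest bid at or above the reserve wins and pays the larger of the second-highest bid and the reserve.
Bids in order: 113,000 (Sable) > 97,500 (Hale) > 48,000 (Willow) > 40,000 (Zephyr)
Highest eligible bid: Sable at $113,000.
Second-highest bid $97,500 is below the reserve $111,000, so the reserve binds → payment $111,000.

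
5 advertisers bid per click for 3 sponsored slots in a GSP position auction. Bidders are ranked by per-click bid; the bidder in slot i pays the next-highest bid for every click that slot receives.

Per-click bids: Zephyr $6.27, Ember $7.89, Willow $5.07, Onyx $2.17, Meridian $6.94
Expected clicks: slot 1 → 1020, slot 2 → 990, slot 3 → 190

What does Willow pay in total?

Per-click bids in order: $7.89 (Ember) > $6.94 (Meridian) > $6.27 (Zephyr) > $5.07 (Willow) > …
Willow ranks below slot 3 → no slot, pays nothing.

Willow pays $0.00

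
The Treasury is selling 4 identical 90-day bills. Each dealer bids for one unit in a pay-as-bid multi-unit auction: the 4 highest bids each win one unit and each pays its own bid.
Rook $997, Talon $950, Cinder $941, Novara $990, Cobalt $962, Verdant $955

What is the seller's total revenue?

Bids ranked high→low: 997 (Rook), 990 (Novara), 962 (Cobalt), 955 (Verdant), 950 (Talon), 941 (Cinder)
Top 4: Rook, Novara, Cobalt, Verdant.
Total revenue = 997 + 990 + 962 + 955 = $3,904.

Total revenue: $3,904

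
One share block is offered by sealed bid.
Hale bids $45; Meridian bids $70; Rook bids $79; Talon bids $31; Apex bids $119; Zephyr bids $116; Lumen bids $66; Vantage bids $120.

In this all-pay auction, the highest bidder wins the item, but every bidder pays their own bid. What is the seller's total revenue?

Bids in order: 120 (Vantage) > 119 (Apex) > 116 (Zephyr) > 79 (Rook) > 70 (Meridian) > 66 (Lumen) > …
Vantage wins with the top bid; all bids are sunk regardless.
Every bidder forfeits their bid regardless of winning.
Revenue = 45 + 70 + 79 + 31 + 119 + 116 + 66 + 120 = $646.

Total revenue: $646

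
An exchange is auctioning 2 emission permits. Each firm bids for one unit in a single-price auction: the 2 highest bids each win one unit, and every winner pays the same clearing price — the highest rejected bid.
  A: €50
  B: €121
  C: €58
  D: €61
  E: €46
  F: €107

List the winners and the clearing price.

Bids ranked high→low: 121 (B), 107 (F), 61 (D), 58 (C), …
Winners (2 units): B, F.
First losing bid is D's €61, which sets the uniform price.

B, F; each pays €61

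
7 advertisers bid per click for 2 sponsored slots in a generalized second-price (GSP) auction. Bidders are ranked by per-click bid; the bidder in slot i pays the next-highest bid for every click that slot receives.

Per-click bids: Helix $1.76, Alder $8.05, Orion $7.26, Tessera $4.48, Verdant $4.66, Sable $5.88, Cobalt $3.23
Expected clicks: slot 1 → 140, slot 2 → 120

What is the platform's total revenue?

Total revenue: $1722.00

Sorting advertisers: $8.05 (Alder) > $7.26 (Orion) > $5.88 (Sable) > …
Slot 1: Alder pays $7.26 × 140 = $1016.40
Slot 2: Orion pays $5.88 × 120 = $705.60
Total = $1722.00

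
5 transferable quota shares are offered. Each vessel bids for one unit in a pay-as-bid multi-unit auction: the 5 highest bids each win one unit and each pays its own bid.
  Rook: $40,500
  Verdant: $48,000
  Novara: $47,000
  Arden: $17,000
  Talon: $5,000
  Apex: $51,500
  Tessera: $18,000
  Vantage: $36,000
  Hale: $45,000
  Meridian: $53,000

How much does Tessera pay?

Tessera pays $0

Ordering the bids: 53,000 (Meridian), 51,500 (Apex), 48,000 (Verdant), 47,000 (Novara), 45,000 (Hale), 40,500 (Rook), 36,000 (Vantage), …
Top 5: Meridian, Apex, Verdant, Novara, Hale.
Tessera does not win → $0.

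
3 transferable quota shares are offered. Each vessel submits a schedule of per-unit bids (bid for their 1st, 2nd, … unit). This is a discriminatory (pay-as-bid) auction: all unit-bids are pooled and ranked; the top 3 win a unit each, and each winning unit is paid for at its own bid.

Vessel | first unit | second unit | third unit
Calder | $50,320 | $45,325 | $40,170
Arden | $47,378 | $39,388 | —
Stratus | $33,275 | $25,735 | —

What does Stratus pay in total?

Stratus pays $0

Merging the schedules and taking the best 3: 50,320 (Calder-1), 47,378 (Arden-1), 45,325 (Calder-2)
Next rejected bid: $40,170 (not a price — pay-as-bid).
Stratus wins no units.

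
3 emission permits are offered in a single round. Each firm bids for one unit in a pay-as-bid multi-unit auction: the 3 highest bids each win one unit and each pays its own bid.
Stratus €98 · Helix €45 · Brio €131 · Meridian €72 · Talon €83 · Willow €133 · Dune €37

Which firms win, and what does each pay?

Ordering the bids: 133 (Willow), 131 (Brio), 98 (Stratus), 83 (Talon), 72 (Meridian), …
The 3 highest are Willow, Brio, Stratus.
Each winner pays its own bid: Willow €133, Brio €131, Stratus €98.

Willow €133, Brio €131, Stratus €98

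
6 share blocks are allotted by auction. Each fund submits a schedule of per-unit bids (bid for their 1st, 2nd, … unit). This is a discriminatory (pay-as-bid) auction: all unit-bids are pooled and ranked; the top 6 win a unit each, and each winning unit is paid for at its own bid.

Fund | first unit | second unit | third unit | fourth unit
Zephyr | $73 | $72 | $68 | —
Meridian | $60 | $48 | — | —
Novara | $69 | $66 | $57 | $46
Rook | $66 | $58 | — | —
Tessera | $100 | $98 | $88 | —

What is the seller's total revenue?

Total revenue: $500

Merging the schedules and taking the best 6: 100 (Tessera-1), 98 (Tessera-2), 88 (Tessera-3), 73 (Zephyr-1), 72 (Zephyr-2), 69 (Novara-1)
Next rejected bid: $68 (not a price — pay-as-bid).
Each winning unit pays its own bid.
Revenue = 100 + 98 + 88 + 73 + 72 + 69 = $500.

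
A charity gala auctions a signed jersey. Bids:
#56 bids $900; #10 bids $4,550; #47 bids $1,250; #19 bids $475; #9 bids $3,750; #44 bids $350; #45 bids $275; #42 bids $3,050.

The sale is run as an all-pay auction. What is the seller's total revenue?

Total revenue: $14,600

Bids ranked: 4,550 (#10) > 3,750 (#9) > 3,050 (#42) > 1,250 (#47) > 900 (#56) > 475 (#19) > …
Every bidder forfeits their bid regardless of winning.
Revenue = 900 + 4,550 + 1,250 + 475 + 3,750 + 350 + 275 + 3,050 = $14,600.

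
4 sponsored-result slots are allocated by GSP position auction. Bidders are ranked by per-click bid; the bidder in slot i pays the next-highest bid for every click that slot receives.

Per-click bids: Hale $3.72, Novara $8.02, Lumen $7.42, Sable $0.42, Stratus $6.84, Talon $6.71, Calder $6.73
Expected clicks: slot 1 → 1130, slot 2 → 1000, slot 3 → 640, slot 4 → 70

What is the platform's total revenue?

Total revenue: $20001.50

Ranked by bid: $8.02 (Novara) > $7.42 (Lumen) > $6.84 (Stratus) > $6.73 (Calder) > $6.71 (Talon) > …
Slot 1: Novara pays $7.42 × 1130 = $8384.60
Slot 2: Lumen pays $6.84 × 1000 = $6840.00
Slot 3: Stratus pays $6.73 × 640 = $4307.20
Slot 4: Calder pays $6.71 × 70 = $469.70
Total = $20001.50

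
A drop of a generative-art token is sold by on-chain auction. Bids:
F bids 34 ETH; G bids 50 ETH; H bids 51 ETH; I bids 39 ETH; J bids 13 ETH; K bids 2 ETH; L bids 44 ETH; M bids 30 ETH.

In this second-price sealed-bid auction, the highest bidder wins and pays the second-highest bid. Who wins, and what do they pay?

H pays 50 ETH

Bids in order: 51 (H) > 50 (G) > 44 (L) > 39 (I) > 34 (F) > 30 (M) > …
H wins with the highest bid; price is set by the runner-up at 50 ETH.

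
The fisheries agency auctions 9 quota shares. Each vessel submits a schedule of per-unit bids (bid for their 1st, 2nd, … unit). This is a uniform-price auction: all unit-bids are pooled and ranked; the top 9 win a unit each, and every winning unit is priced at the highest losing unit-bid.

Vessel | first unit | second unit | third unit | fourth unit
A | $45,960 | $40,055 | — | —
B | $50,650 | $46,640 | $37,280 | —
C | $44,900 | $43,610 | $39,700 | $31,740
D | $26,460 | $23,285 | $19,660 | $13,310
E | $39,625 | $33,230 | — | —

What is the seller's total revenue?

Total revenue: $299,070

Pooled unit-bids ranked (top 9): 50,650 (B-1), 46,640 (B-2), 45,960 (A-1), 44,900 (C-1), 43,610 (C-2), 40,055 (A-2), 39,700 (C-3), 39,625 (E-1), 37,280 (B-3)
First bid not allocated: $33,230.
Allocation: A 2, B 3, C 3, E 1. Every unit priced at $33,230.
Revenue = 9 × 33,230 = $299,070.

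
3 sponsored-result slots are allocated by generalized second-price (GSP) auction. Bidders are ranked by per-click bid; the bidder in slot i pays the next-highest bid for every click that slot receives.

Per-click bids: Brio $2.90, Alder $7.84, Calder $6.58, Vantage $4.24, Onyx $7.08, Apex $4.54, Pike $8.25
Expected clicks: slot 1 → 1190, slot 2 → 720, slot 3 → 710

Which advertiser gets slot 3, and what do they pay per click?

Ranked by bid: $8.25 (Pike) > $7.84 (Alder) > $7.08 (Onyx) > $6.58 (Calder) > …
Slot 3 goes to the third-ranked bidder, Onyx, who pays the next bid down: $6.58/click.

Onyx; $6.58 per click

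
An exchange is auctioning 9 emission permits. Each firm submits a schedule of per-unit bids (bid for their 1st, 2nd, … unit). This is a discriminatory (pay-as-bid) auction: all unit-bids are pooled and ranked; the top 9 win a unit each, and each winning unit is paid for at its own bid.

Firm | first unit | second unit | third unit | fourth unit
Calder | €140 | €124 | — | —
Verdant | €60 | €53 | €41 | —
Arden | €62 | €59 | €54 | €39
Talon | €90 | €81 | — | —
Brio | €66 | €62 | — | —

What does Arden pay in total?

Arden pays €121

Merging the schedules and taking the best 9: 140 (Calder-1), 124 (Calder-2), 90 (Talon-1), 81 (Talon-2), 66 (Brio-1), 62 (Arden-1), 62 (Brio-2), 60 (Verdant-1), 59 (Arden-2)
Next rejected bid: €54 (not a price — pay-as-bid).
Arden's winning unit-bids: 62 + 59 = €121.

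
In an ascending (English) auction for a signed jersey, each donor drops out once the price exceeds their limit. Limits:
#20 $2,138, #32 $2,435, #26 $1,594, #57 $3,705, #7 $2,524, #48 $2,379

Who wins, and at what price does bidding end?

Open ascending-bid auction: the price rises until one bidder remains; the winner pays the price at which the last rival dropped out.
Limits in order: 3,705 (#57) > 2,524 (#7) > 2,435 (#32) > 2,379 (#48) > 2,138 (#20) > 1,594 (#26)
Bidding ends when #7 exits at $2,524; #57 takes it.

#57 wins at $2,524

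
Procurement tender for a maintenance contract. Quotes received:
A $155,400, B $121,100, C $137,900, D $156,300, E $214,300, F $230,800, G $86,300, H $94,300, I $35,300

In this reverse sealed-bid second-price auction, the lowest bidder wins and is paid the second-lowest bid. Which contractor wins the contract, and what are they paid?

I is paid $86,300

Bids in order: 35,300 (I) < 86,300 (G) < 94,300 (H) < 121,100 (B) < 137,900 (C) < 155,400 (A) < …
I wins with the lowest bid; price is set by the runner-up at $86,300.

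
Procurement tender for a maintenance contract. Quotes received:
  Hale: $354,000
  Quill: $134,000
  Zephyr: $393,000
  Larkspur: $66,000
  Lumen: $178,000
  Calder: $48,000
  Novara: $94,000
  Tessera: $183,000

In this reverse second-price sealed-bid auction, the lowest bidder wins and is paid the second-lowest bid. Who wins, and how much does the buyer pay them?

Rule: the lowest bidder wins and is paid the second-lowest bid.
Bids in order: 48,000 (Calder) < 66,000 (Larkspur) < 94,000 (Novara) < 134,000 (Quill) < 178,000 (Lumen) < 183,000 (Tessera) < …
Second-price: Calder is paid Larkspur's bid of $66,000.

Calder is paid $66,000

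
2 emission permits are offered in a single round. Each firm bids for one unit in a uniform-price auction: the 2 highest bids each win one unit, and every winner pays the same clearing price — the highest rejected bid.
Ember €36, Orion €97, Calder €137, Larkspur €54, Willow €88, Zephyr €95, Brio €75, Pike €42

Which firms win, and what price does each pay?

Calder, Orion; each pays €95

Bids ranked high→low: 137 (Calder), 97 (Orion), 95 (Zephyr), 88 (Willow), …
Winners (2 units): Calder, Orion.
Clearing price = highest rejected bid = €95.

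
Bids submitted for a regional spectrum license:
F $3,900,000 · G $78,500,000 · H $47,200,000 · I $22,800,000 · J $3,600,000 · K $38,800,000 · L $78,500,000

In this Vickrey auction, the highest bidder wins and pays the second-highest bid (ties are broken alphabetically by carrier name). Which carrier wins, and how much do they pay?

Vickrey auction: the highest bidder wins and pays the second-highest bid.
Bids in order: 78,500,000 (G) > 78,500,000 (L) > 47,200,000 (H) > 38,800,000 (K) > 22,800,000 (I) > 3,900,000 (F) > …
G and L tie at $78,500,000; tie-break gives it to G.
Second-price: G pays L's bid of $78,500,000.

G pays $78,500,000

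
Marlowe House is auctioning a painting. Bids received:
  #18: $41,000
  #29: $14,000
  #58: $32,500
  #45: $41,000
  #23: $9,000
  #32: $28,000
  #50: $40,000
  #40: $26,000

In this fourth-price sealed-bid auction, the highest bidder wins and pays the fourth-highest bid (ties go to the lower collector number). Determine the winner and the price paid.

Fourth-price sealed-bid auction: the highest bidder wins and pays the fourth-highest bid.
Bids in order: 41,000 (#18) > 41,000 (#45) > 40,000 (#50) > 32,500 (#58) > 28,000 (#32) > 26,000 (#40) > …
Tie at $41,000 → #18 wins by tie-break.
#18 wins; payment is bid #4 in the ranking = $32,500.

#18 pays $32,500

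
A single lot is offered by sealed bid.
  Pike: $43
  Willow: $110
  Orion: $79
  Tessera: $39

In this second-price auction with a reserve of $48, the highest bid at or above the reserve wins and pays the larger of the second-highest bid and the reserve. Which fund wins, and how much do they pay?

Willow pays $79

Second-price auction with a reserve of $48: the highest bid at or above the reserve wins and pays the larger of the second-highest bid and the reserve.
Sorting bids: 110 (Willow) > 79 (Orion) > 43 (Pike) > 39 (Tessera)
Highest eligible bid: Willow at $110.
max(second-highest $79, reserve $48) = $79; the reserve does not bind.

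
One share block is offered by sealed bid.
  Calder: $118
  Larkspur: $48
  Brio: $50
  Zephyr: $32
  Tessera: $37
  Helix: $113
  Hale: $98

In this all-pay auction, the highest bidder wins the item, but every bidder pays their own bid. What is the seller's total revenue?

All-pay auction: the highest bidder wins the item, but every bidder pays their own bid.
Bids ranked: 118 (Calder) > 113 (Helix) > 98 (Hale) > 50 (Brio) > 48 (Larkspur) > 37 (Tessera) > …
Every bidder forfeits their bid regardless of winning.
Revenue = 118 + 48 + 50 + 32 + 37 + 113 + 98 = $496.

Total revenue: $496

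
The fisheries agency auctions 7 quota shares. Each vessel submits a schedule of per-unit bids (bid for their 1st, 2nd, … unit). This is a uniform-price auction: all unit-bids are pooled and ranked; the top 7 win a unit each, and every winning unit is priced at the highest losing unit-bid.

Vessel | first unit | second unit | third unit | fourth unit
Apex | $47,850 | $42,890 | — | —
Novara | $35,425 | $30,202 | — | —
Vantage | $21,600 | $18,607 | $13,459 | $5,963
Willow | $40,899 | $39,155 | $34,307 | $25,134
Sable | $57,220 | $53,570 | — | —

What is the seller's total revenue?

Merging the schedules and taking the best 7: 57,220 (Sable-1), 53,570 (Sable-2), 47,850 (Apex-1), 42,890 (Apex-2), 40,899 (Willow-1), 39,155 (Willow-2), 35,425 (Novara-1)
Highest rejected unit-bid = $34,307.
Allocation: Apex 2, Novara 1, Sable 2, Willow 2. Every unit priced at $34,307.
Revenue = 7 × 34,307 = $240,149.

Total revenue: $240,149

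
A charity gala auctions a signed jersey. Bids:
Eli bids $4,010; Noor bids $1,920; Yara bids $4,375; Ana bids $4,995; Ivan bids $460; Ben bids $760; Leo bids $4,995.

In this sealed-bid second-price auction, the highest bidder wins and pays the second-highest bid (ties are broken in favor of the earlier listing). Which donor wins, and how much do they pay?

Bids in order: 4,995 (Ana) > 4,995 (Leo) > 4,375 (Yara) > 4,010 (Eli) > 1,920 (Noor) > 760 (Ben) > …
Tie at $4,995 → Ana wins by tie-break.
Ana is highest; pays the second-highest bid, $4,995.

Ana pays $4,995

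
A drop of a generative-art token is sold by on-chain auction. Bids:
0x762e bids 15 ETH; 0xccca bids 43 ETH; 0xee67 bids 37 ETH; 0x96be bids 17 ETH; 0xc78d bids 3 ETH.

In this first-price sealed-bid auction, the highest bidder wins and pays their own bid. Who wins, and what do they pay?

Rule: the highest bidder wins and pays their own bid.
Bids ranked: 43 (0xccca) > 37 (0xee67) > 17 (0x96be) > 15 (0x762e) > 3 (0xc78d)
0xccca has the highest bid and pays exactly that: 43 ETH.

0xccca pays 43 ETH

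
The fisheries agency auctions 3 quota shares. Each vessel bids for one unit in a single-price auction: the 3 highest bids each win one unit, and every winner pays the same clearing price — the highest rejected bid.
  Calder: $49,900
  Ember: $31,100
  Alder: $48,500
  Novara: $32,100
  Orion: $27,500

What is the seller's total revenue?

Sorting: 49,900 (Calder), 48,500 (Alder), 32,100 (Novara), 31,100 (Ember), 27,500 (Orion)
The 3 highest are Calder, Alder, Novara.
Highest unsuccessful bid: $31,100 → clearing price.
Total revenue = 3 × $31,100 = $93,300.

Total revenue: $93,300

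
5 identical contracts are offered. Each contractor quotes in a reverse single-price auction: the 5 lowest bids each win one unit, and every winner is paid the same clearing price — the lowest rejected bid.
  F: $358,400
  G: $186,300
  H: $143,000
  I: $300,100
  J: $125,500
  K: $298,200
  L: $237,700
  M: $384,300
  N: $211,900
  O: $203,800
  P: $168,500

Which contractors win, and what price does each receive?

Ordering the bids: 125,500 (J), 143,000 (H), 168,500 (P), 186,300 (G), 203,800 (O), 211,900 (N), 237,700 (L), …
Winners (5 units): J, H, P, G, O.
Lowest unsuccessful bid: $211,900 → clearing price.

J, H, P, G, O; each is paid $211,900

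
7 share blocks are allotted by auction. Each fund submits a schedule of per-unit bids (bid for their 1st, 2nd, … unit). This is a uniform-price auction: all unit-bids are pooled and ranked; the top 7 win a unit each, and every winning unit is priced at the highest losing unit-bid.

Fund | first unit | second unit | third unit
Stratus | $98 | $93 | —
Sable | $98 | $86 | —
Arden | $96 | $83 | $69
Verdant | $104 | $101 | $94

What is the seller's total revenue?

Merging the schedules and taking the best 7: 104 (Verdant-1), 101 (Verdant-2), 98 (Stratus-1), 98 (Sable-1), 96 (Arden-1), 94 (Verdant-3), 93 (Stratus-2)
The (k+1)-th unit-bid is $86.
Allocation: Arden 1, Sable 1, Stratus 2, Verdant 3. Every unit priced at $86.
Revenue = 7 × 86 = $602.

Total revenue: $602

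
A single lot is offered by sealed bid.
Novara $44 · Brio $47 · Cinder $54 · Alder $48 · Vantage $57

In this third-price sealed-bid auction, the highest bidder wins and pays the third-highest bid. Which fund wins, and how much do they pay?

Vantage pays $48

Third-price sealed-bid auction: the highest bidder wins and pays the third-highest bid.
Sorting bids: 57 (Vantage) > 54 (Cinder) > 48 (Alder) > 47 (Brio) > 44 (Novara)
Vantage is highest; pays the third-highest bid, $48.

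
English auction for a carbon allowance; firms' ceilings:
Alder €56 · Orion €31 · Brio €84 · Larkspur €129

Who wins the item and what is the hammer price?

Open ascending-bid auction: the price rises until one bidder remains; the winner pays the price at which the last rival dropped out.
Sorting limits: 129 (Larkspur) > 84 (Brio) > 56 (Alder) > 31 (Orion)
Bidding ends when Brio exits at €84; Larkspur takes it.

Larkspur wins at €84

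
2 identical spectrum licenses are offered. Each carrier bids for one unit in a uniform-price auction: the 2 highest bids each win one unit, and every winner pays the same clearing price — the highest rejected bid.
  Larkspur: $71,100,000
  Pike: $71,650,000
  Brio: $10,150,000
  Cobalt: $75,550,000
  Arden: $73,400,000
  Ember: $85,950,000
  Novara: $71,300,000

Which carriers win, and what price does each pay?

Bids ranked high→low: 85,950,000 (Ember), 75,550,000 (Cobalt), 73,400,000 (Arden), 71,650,000 (Pike), …
Top 2: Ember, Cobalt.
First losing bid is Arden's $73,400,000, which sets the uniform price.

Ember, Cobalt; each pays $73,400,000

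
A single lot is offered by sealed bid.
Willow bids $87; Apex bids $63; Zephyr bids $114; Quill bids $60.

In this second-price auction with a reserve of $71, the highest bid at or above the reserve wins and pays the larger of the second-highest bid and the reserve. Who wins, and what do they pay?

Bids ranked: 114 (Zephyr) > 87 (Willow) > 63 (Apex) > 60 (Quill)
Zephyr has the top bid at or above the reserve ($114).
max(second-highest $87, reserve $71) = $87; the reserve does not bind.

Zephyr pays $87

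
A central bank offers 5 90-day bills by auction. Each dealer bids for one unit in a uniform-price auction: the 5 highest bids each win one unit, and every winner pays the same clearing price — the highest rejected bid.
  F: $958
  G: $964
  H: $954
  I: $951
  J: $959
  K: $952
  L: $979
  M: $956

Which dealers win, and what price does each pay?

Bids ranked high→low: 979 (L), 964 (G), 959 (J), 958 (F), 956 (M), 954 (H), 952 (K), …
The 5 highest are L, G, J, F, M.
First losing bid is H's $954, which sets the uniform price.

L, G, J, F, M; each pays $954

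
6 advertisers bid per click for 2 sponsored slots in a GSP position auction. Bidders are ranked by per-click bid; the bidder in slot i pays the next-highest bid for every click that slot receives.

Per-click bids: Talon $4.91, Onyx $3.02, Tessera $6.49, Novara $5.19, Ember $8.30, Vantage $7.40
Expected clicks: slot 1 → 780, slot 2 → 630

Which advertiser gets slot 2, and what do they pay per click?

Vantage; $6.49 per click

Per-click bids in order: $8.30 (Ember) > $7.40 (Vantage) > $6.49 (Tessera) > …
Slot 2 goes to the second-ranked bidder, Vantage, who pays the next bid down: $6.49/click.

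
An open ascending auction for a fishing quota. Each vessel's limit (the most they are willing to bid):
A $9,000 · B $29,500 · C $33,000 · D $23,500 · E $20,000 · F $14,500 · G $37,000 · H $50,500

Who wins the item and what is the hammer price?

H wins at $37,000

Rule: the price rises until one bidder remains; the winner pays the price at which the last rival dropped out.
Sorting limits: 50,500 (H) > 37,000 (G) > 33,000 (C) > 29,500 (B) > 23,500 (D) > 20,000 (E) > …
Bidding ends when G exits at $37,000; H takes it.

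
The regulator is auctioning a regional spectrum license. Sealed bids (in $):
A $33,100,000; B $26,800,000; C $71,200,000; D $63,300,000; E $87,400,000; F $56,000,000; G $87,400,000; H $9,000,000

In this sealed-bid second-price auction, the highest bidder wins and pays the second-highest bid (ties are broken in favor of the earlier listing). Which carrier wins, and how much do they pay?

Sealed-bid second-price auction: the highest bidder wins and pays the second-highest bid.
Sorting bids: 87,400,000 (E) > 87,400,000 (G) > 71,200,000 (C) > 63,300,000 (D) > 56,000,000 (F) > 33,100,000 (A) > …
Tie at $87,400,000 → E wins by tie-break.
Second-price: E pays G's bid of $87,400,000.

E pays $87,400,000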